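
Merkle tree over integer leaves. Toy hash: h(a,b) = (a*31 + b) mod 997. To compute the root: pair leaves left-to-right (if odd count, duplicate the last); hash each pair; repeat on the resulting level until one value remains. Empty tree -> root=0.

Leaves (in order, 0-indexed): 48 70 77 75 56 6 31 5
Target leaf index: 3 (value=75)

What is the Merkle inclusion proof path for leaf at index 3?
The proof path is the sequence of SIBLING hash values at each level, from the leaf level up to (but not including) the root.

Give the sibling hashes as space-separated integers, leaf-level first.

Answer: 77 561 133

Derivation:
L0 (leaves): [48, 70, 77, 75, 56, 6, 31, 5], target index=3
L1: h(48,70)=(48*31+70)%997=561 [pair 0] h(77,75)=(77*31+75)%997=468 [pair 1] h(56,6)=(56*31+6)%997=745 [pair 2] h(31,5)=(31*31+5)%997=966 [pair 3] -> [561, 468, 745, 966]
  Sibling for proof at L0: 77
L2: h(561,468)=(561*31+468)%997=910 [pair 0] h(745,966)=(745*31+966)%997=133 [pair 1] -> [910, 133]
  Sibling for proof at L1: 561
L3: h(910,133)=(910*31+133)%997=427 [pair 0] -> [427]
  Sibling for proof at L2: 133
Root: 427
Proof path (sibling hashes from leaf to root): [77, 561, 133]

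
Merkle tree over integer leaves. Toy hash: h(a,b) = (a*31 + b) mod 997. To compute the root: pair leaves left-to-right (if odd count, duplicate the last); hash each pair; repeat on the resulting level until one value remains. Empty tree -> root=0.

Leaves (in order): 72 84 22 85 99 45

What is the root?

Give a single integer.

L0: [72, 84, 22, 85, 99, 45]
L1: h(72,84)=(72*31+84)%997=322 h(22,85)=(22*31+85)%997=767 h(99,45)=(99*31+45)%997=123 -> [322, 767, 123]
L2: h(322,767)=(322*31+767)%997=779 h(123,123)=(123*31+123)%997=945 -> [779, 945]
L3: h(779,945)=(779*31+945)%997=169 -> [169]

Answer: 169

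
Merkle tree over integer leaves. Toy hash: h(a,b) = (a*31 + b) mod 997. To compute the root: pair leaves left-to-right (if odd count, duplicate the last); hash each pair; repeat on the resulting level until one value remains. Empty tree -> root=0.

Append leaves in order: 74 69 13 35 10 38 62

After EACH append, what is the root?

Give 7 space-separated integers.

Answer: 74 369 888 910 564 463 105

Derivation:
After append 74 (leaves=[74]):
  L0: [74]
  root=74
After append 69 (leaves=[74, 69]):
  L0: [74, 69]
  L1: h(74,69)=(74*31+69)%997=369 -> [369]
  root=369
After append 13 (leaves=[74, 69, 13]):
  L0: [74, 69, 13]
  L1: h(74,69)=(74*31+69)%997=369 h(13,13)=(13*31+13)%997=416 -> [369, 416]
  L2: h(369,416)=(369*31+416)%997=888 -> [888]
  root=888
After append 35 (leaves=[74, 69, 13, 35]):
  L0: [74, 69, 13, 35]
  L1: h(74,69)=(74*31+69)%997=369 h(13,35)=(13*31+35)%997=438 -> [369, 438]
  L2: h(369,438)=(369*31+438)%997=910 -> [910]
  root=910
After append 10 (leaves=[74, 69, 13, 35, 10]):
  L0: [74, 69, 13, 35, 10]
  L1: h(74,69)=(74*31+69)%997=369 h(13,35)=(13*31+35)%997=438 h(10,10)=(10*31+10)%997=320 -> [369, 438, 320]
  L2: h(369,438)=(369*31+438)%997=910 h(320,320)=(320*31+320)%997=270 -> [910, 270]
  L3: h(910,270)=(910*31+270)%997=564 -> [564]
  root=564
After append 38 (leaves=[74, 69, 13, 35, 10, 38]):
  L0: [74, 69, 13, 35, 10, 38]
  L1: h(74,69)=(74*31+69)%997=369 h(13,35)=(13*31+35)%997=438 h(10,38)=(10*31+38)%997=348 -> [369, 438, 348]
  L2: h(369,438)=(369*31+438)%997=910 h(348,348)=(348*31+348)%997=169 -> [910, 169]
  L3: h(910,169)=(910*31+169)%997=463 -> [463]
  root=463
After append 62 (leaves=[74, 69, 13, 35, 10, 38, 62]):
  L0: [74, 69, 13, 35, 10, 38, 62]
  L1: h(74,69)=(74*31+69)%997=369 h(13,35)=(13*31+35)%997=438 h(10,38)=(10*31+38)%997=348 h(62,62)=(62*31+62)%997=987 -> [369, 438, 348, 987]
  L2: h(369,438)=(369*31+438)%997=910 h(348,987)=(348*31+987)%997=808 -> [910, 808]
  L3: h(910,808)=(910*31+808)%997=105 -> [105]
  root=105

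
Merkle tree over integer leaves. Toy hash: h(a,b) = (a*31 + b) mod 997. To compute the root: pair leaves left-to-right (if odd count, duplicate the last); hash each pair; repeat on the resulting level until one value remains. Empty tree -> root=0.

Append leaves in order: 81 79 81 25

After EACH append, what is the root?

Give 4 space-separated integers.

Answer: 81 596 131 75

Derivation:
After append 81 (leaves=[81]):
  L0: [81]
  root=81
After append 79 (leaves=[81, 79]):
  L0: [81, 79]
  L1: h(81,79)=(81*31+79)%997=596 -> [596]
  root=596
After append 81 (leaves=[81, 79, 81]):
  L0: [81, 79, 81]
  L1: h(81,79)=(81*31+79)%997=596 h(81,81)=(81*31+81)%997=598 -> [596, 598]
  L2: h(596,598)=(596*31+598)%997=131 -> [131]
  root=131
After append 25 (leaves=[81, 79, 81, 25]):
  L0: [81, 79, 81, 25]
  L1: h(81,79)=(81*31+79)%997=596 h(81,25)=(81*31+25)%997=542 -> [596, 542]
  L2: h(596,542)=(596*31+542)%997=75 -> [75]
  root=75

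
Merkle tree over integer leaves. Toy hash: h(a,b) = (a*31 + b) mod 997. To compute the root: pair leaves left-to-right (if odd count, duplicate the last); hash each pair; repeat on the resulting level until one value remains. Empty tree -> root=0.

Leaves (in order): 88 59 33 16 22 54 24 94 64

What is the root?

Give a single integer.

L0: [88, 59, 33, 16, 22, 54, 24, 94, 64]
L1: h(88,59)=(88*31+59)%997=793 h(33,16)=(33*31+16)%997=42 h(22,54)=(22*31+54)%997=736 h(24,94)=(24*31+94)%997=838 h(64,64)=(64*31+64)%997=54 -> [793, 42, 736, 838, 54]
L2: h(793,42)=(793*31+42)%997=697 h(736,838)=(736*31+838)%997=723 h(54,54)=(54*31+54)%997=731 -> [697, 723, 731]
L3: h(697,723)=(697*31+723)%997=396 h(731,731)=(731*31+731)%997=461 -> [396, 461]
L4: h(396,461)=(396*31+461)%997=773 -> [773]

Answer: 773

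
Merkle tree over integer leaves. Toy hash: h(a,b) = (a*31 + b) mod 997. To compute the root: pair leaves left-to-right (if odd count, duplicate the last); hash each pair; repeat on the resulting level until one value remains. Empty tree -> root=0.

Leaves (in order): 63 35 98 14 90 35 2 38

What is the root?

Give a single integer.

L0: [63, 35, 98, 14, 90, 35, 2, 38]
L1: h(63,35)=(63*31+35)%997=991 h(98,14)=(98*31+14)%997=61 h(90,35)=(90*31+35)%997=831 h(2,38)=(2*31+38)%997=100 -> [991, 61, 831, 100]
L2: h(991,61)=(991*31+61)%997=872 h(831,100)=(831*31+100)%997=936 -> [872, 936]
L3: h(872,936)=(872*31+936)%997=52 -> [52]

Answer: 52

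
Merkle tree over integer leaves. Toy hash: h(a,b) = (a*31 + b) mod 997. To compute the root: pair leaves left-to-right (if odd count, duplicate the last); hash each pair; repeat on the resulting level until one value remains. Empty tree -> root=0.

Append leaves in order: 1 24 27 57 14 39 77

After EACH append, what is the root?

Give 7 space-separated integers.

After append 1 (leaves=[1]):
  L0: [1]
  root=1
After append 24 (leaves=[1, 24]):
  L0: [1, 24]
  L1: h(1,24)=(1*31+24)%997=55 -> [55]
  root=55
After append 27 (leaves=[1, 24, 27]):
  L0: [1, 24, 27]
  L1: h(1,24)=(1*31+24)%997=55 h(27,27)=(27*31+27)%997=864 -> [55, 864]
  L2: h(55,864)=(55*31+864)%997=575 -> [575]
  root=575
After append 57 (leaves=[1, 24, 27, 57]):
  L0: [1, 24, 27, 57]
  L1: h(1,24)=(1*31+24)%997=55 h(27,57)=(27*31+57)%997=894 -> [55, 894]
  L2: h(55,894)=(55*31+894)%997=605 -> [605]
  root=605
After append 14 (leaves=[1, 24, 27, 57, 14]):
  L0: [1, 24, 27, 57, 14]
  L1: h(1,24)=(1*31+24)%997=55 h(27,57)=(27*31+57)%997=894 h(14,14)=(14*31+14)%997=448 -> [55, 894, 448]
  L2: h(55,894)=(55*31+894)%997=605 h(448,448)=(448*31+448)%997=378 -> [605, 378]
  L3: h(605,378)=(605*31+378)%997=190 -> [190]
  root=190
After append 39 (leaves=[1, 24, 27, 57, 14, 39]):
  L0: [1, 24, 27, 57, 14, 39]
  L1: h(1,24)=(1*31+24)%997=55 h(27,57)=(27*31+57)%997=894 h(14,39)=(14*31+39)%997=473 -> [55, 894, 473]
  L2: h(55,894)=(55*31+894)%997=605 h(473,473)=(473*31+473)%997=181 -> [605, 181]
  L3: h(605,181)=(605*31+181)%997=990 -> [990]
  root=990
After append 77 (leaves=[1, 24, 27, 57, 14, 39, 77]):
  L0: [1, 24, 27, 57, 14, 39, 77]
  L1: h(1,24)=(1*31+24)%997=55 h(27,57)=(27*31+57)%997=894 h(14,39)=(14*31+39)%997=473 h(77,77)=(77*31+77)%997=470 -> [55, 894, 473, 470]
  L2: h(55,894)=(55*31+894)%997=605 h(473,470)=(473*31+470)%997=178 -> [605, 178]
  L3: h(605,178)=(605*31+178)%997=987 -> [987]
  root=987

Answer: 1 55 575 605 190 990 987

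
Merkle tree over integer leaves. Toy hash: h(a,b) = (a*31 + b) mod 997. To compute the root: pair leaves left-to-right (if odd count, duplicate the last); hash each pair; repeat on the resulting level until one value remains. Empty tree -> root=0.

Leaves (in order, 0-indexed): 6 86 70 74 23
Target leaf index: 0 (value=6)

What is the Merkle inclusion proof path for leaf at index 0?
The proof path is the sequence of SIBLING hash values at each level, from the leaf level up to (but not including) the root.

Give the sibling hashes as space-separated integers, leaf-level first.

Answer: 86 250 621

Derivation:
L0 (leaves): [6, 86, 70, 74, 23], target index=0
L1: h(6,86)=(6*31+86)%997=272 [pair 0] h(70,74)=(70*31+74)%997=250 [pair 1] h(23,23)=(23*31+23)%997=736 [pair 2] -> [272, 250, 736]
  Sibling for proof at L0: 86
L2: h(272,250)=(272*31+250)%997=706 [pair 0] h(736,736)=(736*31+736)%997=621 [pair 1] -> [706, 621]
  Sibling for proof at L1: 250
L3: h(706,621)=(706*31+621)%997=573 [pair 0] -> [573]
  Sibling for proof at L2: 621
Root: 573
Proof path (sibling hashes from leaf to root): [86, 250, 621]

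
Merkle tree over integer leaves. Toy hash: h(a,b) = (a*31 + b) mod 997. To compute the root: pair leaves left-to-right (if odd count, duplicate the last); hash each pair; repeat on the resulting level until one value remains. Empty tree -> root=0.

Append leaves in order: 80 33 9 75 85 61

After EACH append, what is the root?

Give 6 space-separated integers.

After append 80 (leaves=[80]):
  L0: [80]
  root=80
After append 33 (leaves=[80, 33]):
  L0: [80, 33]
  L1: h(80,33)=(80*31+33)%997=519 -> [519]
  root=519
After append 9 (leaves=[80, 33, 9]):
  L0: [80, 33, 9]
  L1: h(80,33)=(80*31+33)%997=519 h(9,9)=(9*31+9)%997=288 -> [519, 288]
  L2: h(519,288)=(519*31+288)%997=425 -> [425]
  root=425
After append 75 (leaves=[80, 33, 9, 75]):
  L0: [80, 33, 9, 75]
  L1: h(80,33)=(80*31+33)%997=519 h(9,75)=(9*31+75)%997=354 -> [519, 354]
  L2: h(519,354)=(519*31+354)%997=491 -> [491]
  root=491
After append 85 (leaves=[80, 33, 9, 75, 85]):
  L0: [80, 33, 9, 75, 85]
  L1: h(80,33)=(80*31+33)%997=519 h(9,75)=(9*31+75)%997=354 h(85,85)=(85*31+85)%997=726 -> [519, 354, 726]
  L2: h(519,354)=(519*31+354)%997=491 h(726,726)=(726*31+726)%997=301 -> [491, 301]
  L3: h(491,301)=(491*31+301)%997=567 -> [567]
  root=567
After append 61 (leaves=[80, 33, 9, 75, 85, 61]):
  L0: [80, 33, 9, 75, 85, 61]
  L1: h(80,33)=(80*31+33)%997=519 h(9,75)=(9*31+75)%997=354 h(85,61)=(85*31+61)%997=702 -> [519, 354, 702]
  L2: h(519,354)=(519*31+354)%997=491 h(702,702)=(702*31+702)%997=530 -> [491, 530]
  L3: h(491,530)=(491*31+530)%997=796 -> [796]
  root=796

Answer: 80 519 425 491 567 796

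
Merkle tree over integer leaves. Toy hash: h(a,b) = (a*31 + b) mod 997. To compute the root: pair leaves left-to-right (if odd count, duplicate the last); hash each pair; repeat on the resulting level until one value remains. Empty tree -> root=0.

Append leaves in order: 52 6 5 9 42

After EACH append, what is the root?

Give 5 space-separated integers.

Answer: 52 621 468 472 811

Derivation:
After append 52 (leaves=[52]):
  L0: [52]
  root=52
After append 6 (leaves=[52, 6]):
  L0: [52, 6]
  L1: h(52,6)=(52*31+6)%997=621 -> [621]
  root=621
After append 5 (leaves=[52, 6, 5]):
  L0: [52, 6, 5]
  L1: h(52,6)=(52*31+6)%997=621 h(5,5)=(5*31+5)%997=160 -> [621, 160]
  L2: h(621,160)=(621*31+160)%997=468 -> [468]
  root=468
After append 9 (leaves=[52, 6, 5, 9]):
  L0: [52, 6, 5, 9]
  L1: h(52,6)=(52*31+6)%997=621 h(5,9)=(5*31+9)%997=164 -> [621, 164]
  L2: h(621,164)=(621*31+164)%997=472 -> [472]
  root=472
After append 42 (leaves=[52, 6, 5, 9, 42]):
  L0: [52, 6, 5, 9, 42]
  L1: h(52,6)=(52*31+6)%997=621 h(5,9)=(5*31+9)%997=164 h(42,42)=(42*31+42)%997=347 -> [621, 164, 347]
  L2: h(621,164)=(621*31+164)%997=472 h(347,347)=(347*31+347)%997=137 -> [472, 137]
  L3: h(472,137)=(472*31+137)%997=811 -> [811]
  root=811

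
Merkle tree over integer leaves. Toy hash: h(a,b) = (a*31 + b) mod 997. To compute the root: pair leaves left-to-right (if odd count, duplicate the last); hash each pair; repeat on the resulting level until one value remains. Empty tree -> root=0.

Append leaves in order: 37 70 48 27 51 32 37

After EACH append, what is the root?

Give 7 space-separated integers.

Answer: 37 220 380 359 542 931 502

Derivation:
After append 37 (leaves=[37]):
  L0: [37]
  root=37
After append 70 (leaves=[37, 70]):
  L0: [37, 70]
  L1: h(37,70)=(37*31+70)%997=220 -> [220]
  root=220
After append 48 (leaves=[37, 70, 48]):
  L0: [37, 70, 48]
  L1: h(37,70)=(37*31+70)%997=220 h(48,48)=(48*31+48)%997=539 -> [220, 539]
  L2: h(220,539)=(220*31+539)%997=380 -> [380]
  root=380
After append 27 (leaves=[37, 70, 48, 27]):
  L0: [37, 70, 48, 27]
  L1: h(37,70)=(37*31+70)%997=220 h(48,27)=(48*31+27)%997=518 -> [220, 518]
  L2: h(220,518)=(220*31+518)%997=359 -> [359]
  root=359
After append 51 (leaves=[37, 70, 48, 27, 51]):
  L0: [37, 70, 48, 27, 51]
  L1: h(37,70)=(37*31+70)%997=220 h(48,27)=(48*31+27)%997=518 h(51,51)=(51*31+51)%997=635 -> [220, 518, 635]
  L2: h(220,518)=(220*31+518)%997=359 h(635,635)=(635*31+635)%997=380 -> [359, 380]
  L3: h(359,380)=(359*31+380)%997=542 -> [542]
  root=542
After append 32 (leaves=[37, 70, 48, 27, 51, 32]):
  L0: [37, 70, 48, 27, 51, 32]
  L1: h(37,70)=(37*31+70)%997=220 h(48,27)=(48*31+27)%997=518 h(51,32)=(51*31+32)%997=616 -> [220, 518, 616]
  L2: h(220,518)=(220*31+518)%997=359 h(616,616)=(616*31+616)%997=769 -> [359, 769]
  L3: h(359,769)=(359*31+769)%997=931 -> [931]
  root=931
After append 37 (leaves=[37, 70, 48, 27, 51, 32, 37]):
  L0: [37, 70, 48, 27, 51, 32, 37]
  L1: h(37,70)=(37*31+70)%997=220 h(48,27)=(48*31+27)%997=518 h(51,32)=(51*31+32)%997=616 h(37,37)=(37*31+37)%997=187 -> [220, 518, 616, 187]
  L2: h(220,518)=(220*31+518)%997=359 h(616,187)=(616*31+187)%997=340 -> [359, 340]
  L3: h(359,340)=(359*31+340)%997=502 -> [502]
  root=502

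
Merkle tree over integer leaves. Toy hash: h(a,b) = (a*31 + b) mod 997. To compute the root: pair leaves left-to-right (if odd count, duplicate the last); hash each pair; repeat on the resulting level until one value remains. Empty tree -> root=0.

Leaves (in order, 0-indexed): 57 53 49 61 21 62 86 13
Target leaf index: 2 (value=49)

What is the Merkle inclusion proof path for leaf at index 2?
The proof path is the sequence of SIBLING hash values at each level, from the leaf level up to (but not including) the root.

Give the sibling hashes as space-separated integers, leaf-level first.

Answer: 61 823 854

Derivation:
L0 (leaves): [57, 53, 49, 61, 21, 62, 86, 13], target index=2
L1: h(57,53)=(57*31+53)%997=823 [pair 0] h(49,61)=(49*31+61)%997=583 [pair 1] h(21,62)=(21*31+62)%997=713 [pair 2] h(86,13)=(86*31+13)%997=685 [pair 3] -> [823, 583, 713, 685]
  Sibling for proof at L0: 61
L2: h(823,583)=(823*31+583)%997=174 [pair 0] h(713,685)=(713*31+685)%997=854 [pair 1] -> [174, 854]
  Sibling for proof at L1: 823
L3: h(174,854)=(174*31+854)%997=266 [pair 0] -> [266]
  Sibling for proof at L2: 854
Root: 266
Proof path (sibling hashes from leaf to root): [61, 823, 854]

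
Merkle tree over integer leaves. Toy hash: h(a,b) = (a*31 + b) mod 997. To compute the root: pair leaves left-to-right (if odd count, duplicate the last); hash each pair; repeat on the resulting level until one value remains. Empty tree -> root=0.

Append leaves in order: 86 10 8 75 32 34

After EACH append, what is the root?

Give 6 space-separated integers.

After append 86 (leaves=[86]):
  L0: [86]
  root=86
After append 10 (leaves=[86, 10]):
  L0: [86, 10]
  L1: h(86,10)=(86*31+10)%997=682 -> [682]
  root=682
After append 8 (leaves=[86, 10, 8]):
  L0: [86, 10, 8]
  L1: h(86,10)=(86*31+10)%997=682 h(8,8)=(8*31+8)%997=256 -> [682, 256]
  L2: h(682,256)=(682*31+256)%997=461 -> [461]
  root=461
After append 75 (leaves=[86, 10, 8, 75]):
  L0: [86, 10, 8, 75]
  L1: h(86,10)=(86*31+10)%997=682 h(8,75)=(8*31+75)%997=323 -> [682, 323]
  L2: h(682,323)=(682*31+323)%997=528 -> [528]
  root=528
After append 32 (leaves=[86, 10, 8, 75, 32]):
  L0: [86, 10, 8, 75, 32]
  L1: h(86,10)=(86*31+10)%997=682 h(8,75)=(8*31+75)%997=323 h(32,32)=(32*31+32)%997=27 -> [682, 323, 27]
  L2: h(682,323)=(682*31+323)%997=528 h(27,27)=(27*31+27)%997=864 -> [528, 864]
  L3: h(528,864)=(528*31+864)%997=283 -> [283]
  root=283
After append 34 (leaves=[86, 10, 8, 75, 32, 34]):
  L0: [86, 10, 8, 75, 32, 34]
  L1: h(86,10)=(86*31+10)%997=682 h(8,75)=(8*31+75)%997=323 h(32,34)=(32*31+34)%997=29 -> [682, 323, 29]
  L2: h(682,323)=(682*31+323)%997=528 h(29,29)=(29*31+29)%997=928 -> [528, 928]
  L3: h(528,928)=(528*31+928)%997=347 -> [347]
  root=347

Answer: 86 682 461 528 283 347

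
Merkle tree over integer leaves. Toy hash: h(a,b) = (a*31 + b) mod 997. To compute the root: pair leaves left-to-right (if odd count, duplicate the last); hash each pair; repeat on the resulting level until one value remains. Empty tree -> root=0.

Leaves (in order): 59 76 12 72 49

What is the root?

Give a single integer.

L0: [59, 76, 12, 72, 49]
L1: h(59,76)=(59*31+76)%997=908 h(12,72)=(12*31+72)%997=444 h(49,49)=(49*31+49)%997=571 -> [908, 444, 571]
L2: h(908,444)=(908*31+444)%997=676 h(571,571)=(571*31+571)%997=326 -> [676, 326]
L3: h(676,326)=(676*31+326)%997=345 -> [345]

Answer: 345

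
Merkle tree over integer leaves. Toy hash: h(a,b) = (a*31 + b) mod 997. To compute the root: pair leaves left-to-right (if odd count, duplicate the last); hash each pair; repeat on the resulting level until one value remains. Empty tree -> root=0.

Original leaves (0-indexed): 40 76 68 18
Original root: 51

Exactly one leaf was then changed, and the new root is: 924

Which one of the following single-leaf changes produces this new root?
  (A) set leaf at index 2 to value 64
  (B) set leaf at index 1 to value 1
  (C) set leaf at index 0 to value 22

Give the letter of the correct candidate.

Original leaves: [40, 76, 68, 18]
Target new root: 924
Try each candidate change and compute the resulting root:
Candidate A: set leaf[2] = 64 -> leaves = [40, 76, 64, 18]
  L0: [40, 76, 64, 18]
  L1: h(40,76)=(40*31+76)%997=319 h(64,18)=(64*31+18)%997=8 -> [319, 8]
  L2: h(319,8)=(319*31+8)%997=924 -> [924]
  root = 924 == target 924  ** MATCH **
Candidate B: set leaf[1] = 1 -> leaves = [40, 1, 68, 18]
  L0: [40, 1, 68, 18]
  L1: h(40,1)=(40*31+1)%997=244 h(68,18)=(68*31+18)%997=132 -> [244, 132]
  L2: h(244,132)=(244*31+132)%997=717 -> [717]
  root = 717 != target 924
Candidate C: set leaf[0] = 22 -> leaves = [22, 76, 68, 18]
  L0: [22, 76, 68, 18]
  L1: h(22,76)=(22*31+76)%997=758 h(68,18)=(68*31+18)%997=132 -> [758, 132]
  L2: h(758,132)=(758*31+132)%997=699 -> [699]
  root = 699 != target 924
Candidate A produces the target root.

Answer: A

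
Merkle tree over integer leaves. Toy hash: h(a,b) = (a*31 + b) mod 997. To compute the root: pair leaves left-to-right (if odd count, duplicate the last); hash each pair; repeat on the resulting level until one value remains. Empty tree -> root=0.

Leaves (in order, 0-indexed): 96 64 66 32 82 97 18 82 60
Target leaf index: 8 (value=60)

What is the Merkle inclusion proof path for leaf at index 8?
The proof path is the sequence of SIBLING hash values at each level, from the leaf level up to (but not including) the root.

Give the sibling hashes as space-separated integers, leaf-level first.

Answer: 60 923 623 538

Derivation:
L0 (leaves): [96, 64, 66, 32, 82, 97, 18, 82, 60], target index=8
L1: h(96,64)=(96*31+64)%997=49 [pair 0] h(66,32)=(66*31+32)%997=84 [pair 1] h(82,97)=(82*31+97)%997=645 [pair 2] h(18,82)=(18*31+82)%997=640 [pair 3] h(60,60)=(60*31+60)%997=923 [pair 4] -> [49, 84, 645, 640, 923]
  Sibling for proof at L0: 60
L2: h(49,84)=(49*31+84)%997=606 [pair 0] h(645,640)=(645*31+640)%997=695 [pair 1] h(923,923)=(923*31+923)%997=623 [pair 2] -> [606, 695, 623]
  Sibling for proof at L1: 923
L3: h(606,695)=(606*31+695)%997=538 [pair 0] h(623,623)=(623*31+623)%997=993 [pair 1] -> [538, 993]
  Sibling for proof at L2: 623
L4: h(538,993)=(538*31+993)%997=722 [pair 0] -> [722]
  Sibling for proof at L3: 538
Root: 722
Proof path (sibling hashes from leaf to root): [60, 923, 623, 538]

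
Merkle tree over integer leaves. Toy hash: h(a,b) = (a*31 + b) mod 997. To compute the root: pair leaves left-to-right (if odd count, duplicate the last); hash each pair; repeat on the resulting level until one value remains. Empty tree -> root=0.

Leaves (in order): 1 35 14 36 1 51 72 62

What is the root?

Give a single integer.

L0: [1, 35, 14, 36, 1, 51, 72, 62]
L1: h(1,35)=(1*31+35)%997=66 h(14,36)=(14*31+36)%997=470 h(1,51)=(1*31+51)%997=82 h(72,62)=(72*31+62)%997=300 -> [66, 470, 82, 300]
L2: h(66,470)=(66*31+470)%997=522 h(82,300)=(82*31+300)%997=848 -> [522, 848]
L3: h(522,848)=(522*31+848)%997=81 -> [81]

Answer: 81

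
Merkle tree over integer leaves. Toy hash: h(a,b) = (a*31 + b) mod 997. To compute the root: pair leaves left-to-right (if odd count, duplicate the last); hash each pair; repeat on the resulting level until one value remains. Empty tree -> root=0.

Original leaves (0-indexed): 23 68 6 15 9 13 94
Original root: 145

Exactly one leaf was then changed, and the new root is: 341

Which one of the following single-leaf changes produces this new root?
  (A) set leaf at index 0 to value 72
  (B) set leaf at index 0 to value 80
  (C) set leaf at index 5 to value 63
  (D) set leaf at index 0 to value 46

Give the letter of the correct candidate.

Original leaves: [23, 68, 6, 15, 9, 13, 94]
Target new root: 341
Try each candidate change and compute the resulting root:
Candidate A: set leaf[0] = 72 -> leaves = [72, 68, 6, 15, 9, 13, 94]
  L0: [72, 68, 6, 15, 9, 13, 94]
  L1: h(72,68)=(72*31+68)%997=306 h(6,15)=(6*31+15)%997=201 h(9,13)=(9*31+13)%997=292 h(94,94)=(94*31+94)%997=17 -> [306, 201, 292, 17]
  L2: h(306,201)=(306*31+201)%997=714 h(292,17)=(292*31+17)%997=96 -> [714, 96]
  L3: h(714,96)=(714*31+96)%997=296 -> [296]
  root = 296 != target 341
Candidate B: set leaf[0] = 80 -> leaves = [80, 68, 6, 15, 9, 13, 94]
  L0: [80, 68, 6, 15, 9, 13, 94]
  L1: h(80,68)=(80*31+68)%997=554 h(6,15)=(6*31+15)%997=201 h(9,13)=(9*31+13)%997=292 h(94,94)=(94*31+94)%997=17 -> [554, 201, 292, 17]
  L2: h(554,201)=(554*31+201)%997=426 h(292,17)=(292*31+17)%997=96 -> [426, 96]
  L3: h(426,96)=(426*31+96)%997=341 -> [341]
  root = 341 == target 341  ** MATCH **
Candidate C: set leaf[5] = 63 -> leaves = [23, 68, 6, 15, 9, 63, 94]
  L0: [23, 68, 6, 15, 9, 63, 94]
  L1: h(23,68)=(23*31+68)%997=781 h(6,15)=(6*31+15)%997=201 h(9,63)=(9*31+63)%997=342 h(94,94)=(94*31+94)%997=17 -> [781, 201, 342, 17]
  L2: h(781,201)=(781*31+201)%997=484 h(342,17)=(342*31+17)%997=649 -> [484, 649]
  L3: h(484,649)=(484*31+649)%997=698 -> [698]
  root = 698 != target 341
Candidate D: set leaf[0] = 46 -> leaves = [46, 68, 6, 15, 9, 13, 94]
  L0: [46, 68, 6, 15, 9, 13, 94]
  L1: h(46,68)=(46*31+68)%997=497 h(6,15)=(6*31+15)%997=201 h(9,13)=(9*31+13)%997=292 h(94,94)=(94*31+94)%997=17 -> [497, 201, 292, 17]
  L2: h(497,201)=(497*31+201)%997=653 h(292,17)=(292*31+17)%997=96 -> [653, 96]
  L3: h(653,96)=(653*31+96)%997=399 -> [399]
  root = 399 != target 341
Candidate B produces the target root.

Answer: B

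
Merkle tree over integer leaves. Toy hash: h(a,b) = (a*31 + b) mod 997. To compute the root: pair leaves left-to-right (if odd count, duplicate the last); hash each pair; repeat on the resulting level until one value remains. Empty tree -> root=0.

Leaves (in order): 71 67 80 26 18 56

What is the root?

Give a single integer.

Answer: 731

Derivation:
L0: [71, 67, 80, 26, 18, 56]
L1: h(71,67)=(71*31+67)%997=274 h(80,26)=(80*31+26)%997=512 h(18,56)=(18*31+56)%997=614 -> [274, 512, 614]
L2: h(274,512)=(274*31+512)%997=33 h(614,614)=(614*31+614)%997=705 -> [33, 705]
L3: h(33,705)=(33*31+705)%997=731 -> [731]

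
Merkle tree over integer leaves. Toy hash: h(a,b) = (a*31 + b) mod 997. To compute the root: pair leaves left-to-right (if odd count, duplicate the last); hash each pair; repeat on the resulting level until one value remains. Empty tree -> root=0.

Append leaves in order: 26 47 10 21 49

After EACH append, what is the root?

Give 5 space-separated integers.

After append 26 (leaves=[26]):
  L0: [26]
  root=26
After append 47 (leaves=[26, 47]):
  L0: [26, 47]
  L1: h(26,47)=(26*31+47)%997=853 -> [853]
  root=853
After append 10 (leaves=[26, 47, 10]):
  L0: [26, 47, 10]
  L1: h(26,47)=(26*31+47)%997=853 h(10,10)=(10*31+10)%997=320 -> [853, 320]
  L2: h(853,320)=(853*31+320)%997=841 -> [841]
  root=841
After append 21 (leaves=[26, 47, 10, 21]):
  L0: [26, 47, 10, 21]
  L1: h(26,47)=(26*31+47)%997=853 h(10,21)=(10*31+21)%997=331 -> [853, 331]
  L2: h(853,331)=(853*31+331)%997=852 -> [852]
  root=852
After append 49 (leaves=[26, 47, 10, 21, 49]):
  L0: [26, 47, 10, 21, 49]
  L1: h(26,47)=(26*31+47)%997=853 h(10,21)=(10*31+21)%997=331 h(49,49)=(49*31+49)%997=571 -> [853, 331, 571]
  L2: h(853,331)=(853*31+331)%997=852 h(571,571)=(571*31+571)%997=326 -> [852, 326]
  L3: h(852,326)=(852*31+326)%997=816 -> [816]
  root=816

Answer: 26 853 841 852 816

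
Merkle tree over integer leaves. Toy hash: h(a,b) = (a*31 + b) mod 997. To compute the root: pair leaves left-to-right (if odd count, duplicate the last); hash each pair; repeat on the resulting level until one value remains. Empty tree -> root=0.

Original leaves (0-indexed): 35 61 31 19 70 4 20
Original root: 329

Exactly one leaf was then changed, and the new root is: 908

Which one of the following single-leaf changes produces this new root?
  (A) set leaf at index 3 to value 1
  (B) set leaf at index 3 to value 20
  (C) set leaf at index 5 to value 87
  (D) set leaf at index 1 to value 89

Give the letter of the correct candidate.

Original leaves: [35, 61, 31, 19, 70, 4, 20]
Target new root: 908
Try each candidate change and compute the resulting root:
Candidate A: set leaf[3] = 1 -> leaves = [35, 61, 31, 1, 70, 4, 20]
  L0: [35, 61, 31, 1, 70, 4, 20]
  L1: h(35,61)=(35*31+61)%997=149 h(31,1)=(31*31+1)%997=962 h(70,4)=(70*31+4)%997=180 h(20,20)=(20*31+20)%997=640 -> [149, 962, 180, 640]
  L2: h(149,962)=(149*31+962)%997=596 h(180,640)=(180*31+640)%997=238 -> [596, 238]
  L3: h(596,238)=(596*31+238)%997=768 -> [768]
  root = 768 != target 908
Candidate B: set leaf[3] = 20 -> leaves = [35, 61, 31, 20, 70, 4, 20]
  L0: [35, 61, 31, 20, 70, 4, 20]
  L1: h(35,61)=(35*31+61)%997=149 h(31,20)=(31*31+20)%997=981 h(70,4)=(70*31+4)%997=180 h(20,20)=(20*31+20)%997=640 -> [149, 981, 180, 640]
  L2: h(149,981)=(149*31+981)%997=615 h(180,640)=(180*31+640)%997=238 -> [615, 238]
  L3: h(615,238)=(615*31+238)%997=360 -> [360]
  root = 360 != target 908
Candidate C: set leaf[5] = 87 -> leaves = [35, 61, 31, 19, 70, 87, 20]
  L0: [35, 61, 31, 19, 70, 87, 20]
  L1: h(35,61)=(35*31+61)%997=149 h(31,19)=(31*31+19)%997=980 h(70,87)=(70*31+87)%997=263 h(20,20)=(20*31+20)%997=640 -> [149, 980, 263, 640]
  L2: h(149,980)=(149*31+980)%997=614 h(263,640)=(263*31+640)%997=817 -> [614, 817]
  L3: h(614,817)=(614*31+817)%997=908 -> [908]
  root = 908 == target 908  ** MATCH **
Candidate D: set leaf[1] = 89 -> leaves = [35, 89, 31, 19, 70, 4, 20]
  L0: [35, 89, 31, 19, 70, 4, 20]
  L1: h(35,89)=(35*31+89)%997=177 h(31,19)=(31*31+19)%997=980 h(70,4)=(70*31+4)%997=180 h(20,20)=(20*31+20)%997=640 -> [177, 980, 180, 640]
  L2: h(177,980)=(177*31+980)%997=485 h(180,640)=(180*31+640)%997=238 -> [485, 238]
  L3: h(485,238)=(485*31+238)%997=318 -> [318]
  root = 318 != target 908
Candidate C produces the target root.

Answer: C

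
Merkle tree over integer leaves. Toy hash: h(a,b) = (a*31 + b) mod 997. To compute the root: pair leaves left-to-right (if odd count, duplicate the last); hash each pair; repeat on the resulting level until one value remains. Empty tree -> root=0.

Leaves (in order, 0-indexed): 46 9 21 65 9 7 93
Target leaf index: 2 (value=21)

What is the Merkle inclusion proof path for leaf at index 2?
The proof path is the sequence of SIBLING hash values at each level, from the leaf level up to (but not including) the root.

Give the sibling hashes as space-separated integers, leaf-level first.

L0 (leaves): [46, 9, 21, 65, 9, 7, 93], target index=2
L1: h(46,9)=(46*31+9)%997=438 [pair 0] h(21,65)=(21*31+65)%997=716 [pair 1] h(9,7)=(9*31+7)%997=286 [pair 2] h(93,93)=(93*31+93)%997=982 [pair 3] -> [438, 716, 286, 982]
  Sibling for proof at L0: 65
L2: h(438,716)=(438*31+716)%997=336 [pair 0] h(286,982)=(286*31+982)%997=875 [pair 1] -> [336, 875]
  Sibling for proof at L1: 438
L3: h(336,875)=(336*31+875)%997=324 [pair 0] -> [324]
  Sibling for proof at L2: 875
Root: 324
Proof path (sibling hashes from leaf to root): [65, 438, 875]

Answer: 65 438 875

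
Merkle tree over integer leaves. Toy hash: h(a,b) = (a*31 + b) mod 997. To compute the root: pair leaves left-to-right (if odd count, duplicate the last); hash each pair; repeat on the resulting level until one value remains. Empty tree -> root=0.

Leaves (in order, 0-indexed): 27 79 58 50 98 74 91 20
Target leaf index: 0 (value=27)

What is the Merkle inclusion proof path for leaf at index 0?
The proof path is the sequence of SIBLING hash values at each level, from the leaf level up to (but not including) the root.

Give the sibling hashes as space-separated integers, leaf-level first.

L0 (leaves): [27, 79, 58, 50, 98, 74, 91, 20], target index=0
L1: h(27,79)=(27*31+79)%997=916 [pair 0] h(58,50)=(58*31+50)%997=851 [pair 1] h(98,74)=(98*31+74)%997=121 [pair 2] h(91,20)=(91*31+20)%997=847 [pair 3] -> [916, 851, 121, 847]
  Sibling for proof at L0: 79
L2: h(916,851)=(916*31+851)%997=334 [pair 0] h(121,847)=(121*31+847)%997=610 [pair 1] -> [334, 610]
  Sibling for proof at L1: 851
L3: h(334,610)=(334*31+610)%997=994 [pair 0] -> [994]
  Sibling for proof at L2: 610
Root: 994
Proof path (sibling hashes from leaf to root): [79, 851, 610]

Answer: 79 851 610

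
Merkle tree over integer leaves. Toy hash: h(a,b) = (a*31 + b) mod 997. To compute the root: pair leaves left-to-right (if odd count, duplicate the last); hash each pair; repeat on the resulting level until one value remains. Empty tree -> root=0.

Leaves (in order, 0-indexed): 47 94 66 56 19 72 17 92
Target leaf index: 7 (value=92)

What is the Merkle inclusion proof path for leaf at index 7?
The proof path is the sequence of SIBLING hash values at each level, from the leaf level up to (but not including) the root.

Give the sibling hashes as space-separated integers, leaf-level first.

L0 (leaves): [47, 94, 66, 56, 19, 72, 17, 92], target index=7
L1: h(47,94)=(47*31+94)%997=554 [pair 0] h(66,56)=(66*31+56)%997=108 [pair 1] h(19,72)=(19*31+72)%997=661 [pair 2] h(17,92)=(17*31+92)%997=619 [pair 3] -> [554, 108, 661, 619]
  Sibling for proof at L0: 17
L2: h(554,108)=(554*31+108)%997=333 [pair 0] h(661,619)=(661*31+619)%997=173 [pair 1] -> [333, 173]
  Sibling for proof at L1: 661
L3: h(333,173)=(333*31+173)%997=526 [pair 0] -> [526]
  Sibling for proof at L2: 333
Root: 526
Proof path (sibling hashes from leaf to root): [17, 661, 333]

Answer: 17 661 333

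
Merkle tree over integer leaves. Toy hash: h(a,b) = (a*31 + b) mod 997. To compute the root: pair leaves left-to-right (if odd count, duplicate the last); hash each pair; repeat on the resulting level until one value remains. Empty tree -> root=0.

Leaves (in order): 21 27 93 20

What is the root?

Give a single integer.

Answer: 990

Derivation:
L0: [21, 27, 93, 20]
L1: h(21,27)=(21*31+27)%997=678 h(93,20)=(93*31+20)%997=909 -> [678, 909]
L2: h(678,909)=(678*31+909)%997=990 -> [990]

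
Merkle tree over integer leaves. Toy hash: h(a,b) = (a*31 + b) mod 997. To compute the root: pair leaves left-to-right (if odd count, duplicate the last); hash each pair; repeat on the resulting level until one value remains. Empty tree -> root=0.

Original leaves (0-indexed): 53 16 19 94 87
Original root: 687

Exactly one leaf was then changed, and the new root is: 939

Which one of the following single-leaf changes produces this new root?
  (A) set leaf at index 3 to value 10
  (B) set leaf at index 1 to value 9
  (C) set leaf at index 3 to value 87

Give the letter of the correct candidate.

Answer: B

Derivation:
Original leaves: [53, 16, 19, 94, 87]
Target new root: 939
Try each candidate change and compute the resulting root:
Candidate A: set leaf[3] = 10 -> leaves = [53, 16, 19, 10, 87]
  L0: [53, 16, 19, 10, 87]
  L1: h(53,16)=(53*31+16)%997=662 h(19,10)=(19*31+10)%997=599 h(87,87)=(87*31+87)%997=790 -> [662, 599, 790]
  L2: h(662,599)=(662*31+599)%997=184 h(790,790)=(790*31+790)%997=355 -> [184, 355]
  L3: h(184,355)=(184*31+355)%997=77 -> [77]
  root = 77 != target 939
Candidate B: set leaf[1] = 9 -> leaves = [53, 9, 19, 94, 87]
  L0: [53, 9, 19, 94, 87]
  L1: h(53,9)=(53*31+9)%997=655 h(19,94)=(19*31+94)%997=683 h(87,87)=(87*31+87)%997=790 -> [655, 683, 790]
  L2: h(655,683)=(655*31+683)%997=51 h(790,790)=(790*31+790)%997=355 -> [51, 355]
  L3: h(51,355)=(51*31+355)%997=939 -> [939]
  root = 939 == target 939  ** MATCH **
Candidate C: set leaf[3] = 87 -> leaves = [53, 16, 19, 87, 87]
  L0: [53, 16, 19, 87, 87]
  L1: h(53,16)=(53*31+16)%997=662 h(19,87)=(19*31+87)%997=676 h(87,87)=(87*31+87)%997=790 -> [662, 676, 790]
  L2: h(662,676)=(662*31+676)%997=261 h(790,790)=(790*31+790)%997=355 -> [261, 355]
  L3: h(261,355)=(261*31+355)%997=470 -> [470]
  root = 470 != target 939
Candidate B produces the target root.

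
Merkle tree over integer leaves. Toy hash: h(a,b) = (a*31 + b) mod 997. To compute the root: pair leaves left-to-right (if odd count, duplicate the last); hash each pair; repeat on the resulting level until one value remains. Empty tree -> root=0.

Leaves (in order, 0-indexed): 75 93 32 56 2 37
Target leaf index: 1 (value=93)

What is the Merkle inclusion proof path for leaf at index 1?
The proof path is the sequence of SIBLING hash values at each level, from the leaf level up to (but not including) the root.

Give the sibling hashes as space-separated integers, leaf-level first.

Answer: 75 51 177

Derivation:
L0 (leaves): [75, 93, 32, 56, 2, 37], target index=1
L1: h(75,93)=(75*31+93)%997=424 [pair 0] h(32,56)=(32*31+56)%997=51 [pair 1] h(2,37)=(2*31+37)%997=99 [pair 2] -> [424, 51, 99]
  Sibling for proof at L0: 75
L2: h(424,51)=(424*31+51)%997=234 [pair 0] h(99,99)=(99*31+99)%997=177 [pair 1] -> [234, 177]
  Sibling for proof at L1: 51
L3: h(234,177)=(234*31+177)%997=452 [pair 0] -> [452]
  Sibling for proof at L2: 177
Root: 452
Proof path (sibling hashes from leaf to root): [75, 51, 177]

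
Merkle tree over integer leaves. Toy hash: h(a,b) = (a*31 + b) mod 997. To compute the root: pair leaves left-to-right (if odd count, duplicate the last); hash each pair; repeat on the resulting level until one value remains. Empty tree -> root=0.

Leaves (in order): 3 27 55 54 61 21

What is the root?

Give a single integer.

Answer: 726

Derivation:
L0: [3, 27, 55, 54, 61, 21]
L1: h(3,27)=(3*31+27)%997=120 h(55,54)=(55*31+54)%997=762 h(61,21)=(61*31+21)%997=915 -> [120, 762, 915]
L2: h(120,762)=(120*31+762)%997=494 h(915,915)=(915*31+915)%997=367 -> [494, 367]
L3: h(494,367)=(494*31+367)%997=726 -> [726]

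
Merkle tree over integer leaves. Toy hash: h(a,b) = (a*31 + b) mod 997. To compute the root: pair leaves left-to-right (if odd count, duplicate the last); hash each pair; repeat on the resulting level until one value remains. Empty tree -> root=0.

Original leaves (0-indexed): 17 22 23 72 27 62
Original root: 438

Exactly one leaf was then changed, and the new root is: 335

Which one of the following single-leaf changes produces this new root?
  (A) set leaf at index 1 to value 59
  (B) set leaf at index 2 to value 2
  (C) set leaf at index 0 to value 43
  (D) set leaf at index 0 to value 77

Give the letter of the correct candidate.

Original leaves: [17, 22, 23, 72, 27, 62]
Target new root: 335
Try each candidate change and compute the resulting root:
Candidate A: set leaf[1] = 59 -> leaves = [17, 59, 23, 72, 27, 62]
  L0: [17, 59, 23, 72, 27, 62]
  L1: h(17,59)=(17*31+59)%997=586 h(23,72)=(23*31+72)%997=785 h(27,62)=(27*31+62)%997=899 -> [586, 785, 899]
  L2: h(586,785)=(586*31+785)%997=8 h(899,899)=(899*31+899)%997=852 -> [8, 852]
  L3: h(8,852)=(8*31+852)%997=103 -> [103]
  root = 103 != target 335
Candidate B: set leaf[2] = 2 -> leaves = [17, 22, 2, 72, 27, 62]
  L0: [17, 22, 2, 72, 27, 62]
  L1: h(17,22)=(17*31+22)%997=549 h(2,72)=(2*31+72)%997=134 h(27,62)=(27*31+62)%997=899 -> [549, 134, 899]
  L2: h(549,134)=(549*31+134)%997=204 h(899,899)=(899*31+899)%997=852 -> [204, 852]
  L3: h(204,852)=(204*31+852)%997=197 -> [197]
  root = 197 != target 335
Candidate C: set leaf[0] = 43 -> leaves = [43, 22, 23, 72, 27, 62]
  L0: [43, 22, 23, 72, 27, 62]
  L1: h(43,22)=(43*31+22)%997=358 h(23,72)=(23*31+72)%997=785 h(27,62)=(27*31+62)%997=899 -> [358, 785, 899]
  L2: h(358,785)=(358*31+785)%997=916 h(899,899)=(899*31+899)%997=852 -> [916, 852]
  L3: h(916,852)=(916*31+852)%997=335 -> [335]
  root = 335 == target 335  ** MATCH **
Candidate D: set leaf[0] = 77 -> leaves = [77, 22, 23, 72, 27, 62]
  L0: [77, 22, 23, 72, 27, 62]
  L1: h(77,22)=(77*31+22)%997=415 h(23,72)=(23*31+72)%997=785 h(27,62)=(27*31+62)%997=899 -> [415, 785, 899]
  L2: h(415,785)=(415*31+785)%997=689 h(899,899)=(899*31+899)%997=852 -> [689, 852]
  L3: h(689,852)=(689*31+852)%997=277 -> [277]
  root = 277 != target 335
Candidate C produces the target root.

Answer: C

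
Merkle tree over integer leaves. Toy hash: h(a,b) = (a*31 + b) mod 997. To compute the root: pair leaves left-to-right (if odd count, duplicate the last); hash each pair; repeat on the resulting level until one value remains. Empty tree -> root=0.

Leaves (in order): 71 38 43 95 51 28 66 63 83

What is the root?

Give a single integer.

L0: [71, 38, 43, 95, 51, 28, 66, 63, 83]
L1: h(71,38)=(71*31+38)%997=245 h(43,95)=(43*31+95)%997=431 h(51,28)=(51*31+28)%997=612 h(66,63)=(66*31+63)%997=115 h(83,83)=(83*31+83)%997=662 -> [245, 431, 612, 115, 662]
L2: h(245,431)=(245*31+431)%997=50 h(612,115)=(612*31+115)%997=144 h(662,662)=(662*31+662)%997=247 -> [50, 144, 247]
L3: h(50,144)=(50*31+144)%997=697 h(247,247)=(247*31+247)%997=925 -> [697, 925]
L4: h(697,925)=(697*31+925)%997=598 -> [598]

Answer: 598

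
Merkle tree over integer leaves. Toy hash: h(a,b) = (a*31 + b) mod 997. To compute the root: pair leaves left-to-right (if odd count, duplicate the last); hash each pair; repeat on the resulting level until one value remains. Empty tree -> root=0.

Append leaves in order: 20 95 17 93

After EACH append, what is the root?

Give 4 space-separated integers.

After append 20 (leaves=[20]):
  L0: [20]
  root=20
After append 95 (leaves=[20, 95]):
  L0: [20, 95]
  L1: h(20,95)=(20*31+95)%997=715 -> [715]
  root=715
After append 17 (leaves=[20, 95, 17]):
  L0: [20, 95, 17]
  L1: h(20,95)=(20*31+95)%997=715 h(17,17)=(17*31+17)%997=544 -> [715, 544]
  L2: h(715,544)=(715*31+544)%997=775 -> [775]
  root=775
After append 93 (leaves=[20, 95, 17, 93]):
  L0: [20, 95, 17, 93]
  L1: h(20,95)=(20*31+95)%997=715 h(17,93)=(17*31+93)%997=620 -> [715, 620]
  L2: h(715,620)=(715*31+620)%997=851 -> [851]
  root=851

Answer: 20 715 775 851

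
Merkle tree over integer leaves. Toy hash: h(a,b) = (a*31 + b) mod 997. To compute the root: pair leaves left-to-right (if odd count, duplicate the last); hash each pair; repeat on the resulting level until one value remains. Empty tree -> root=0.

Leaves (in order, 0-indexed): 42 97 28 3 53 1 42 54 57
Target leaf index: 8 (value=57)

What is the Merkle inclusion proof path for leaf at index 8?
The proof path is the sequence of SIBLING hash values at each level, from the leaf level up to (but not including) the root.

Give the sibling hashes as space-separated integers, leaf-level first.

L0 (leaves): [42, 97, 28, 3, 53, 1, 42, 54, 57], target index=8
L1: h(42,97)=(42*31+97)%997=402 [pair 0] h(28,3)=(28*31+3)%997=871 [pair 1] h(53,1)=(53*31+1)%997=647 [pair 2] h(42,54)=(42*31+54)%997=359 [pair 3] h(57,57)=(57*31+57)%997=827 [pair 4] -> [402, 871, 647, 359, 827]
  Sibling for proof at L0: 57
L2: h(402,871)=(402*31+871)%997=372 [pair 0] h(647,359)=(647*31+359)%997=476 [pair 1] h(827,827)=(827*31+827)%997=542 [pair 2] -> [372, 476, 542]
  Sibling for proof at L1: 827
L3: h(372,476)=(372*31+476)%997=44 [pair 0] h(542,542)=(542*31+542)%997=395 [pair 1] -> [44, 395]
  Sibling for proof at L2: 542
L4: h(44,395)=(44*31+395)%997=762 [pair 0] -> [762]
  Sibling for proof at L3: 44
Root: 762
Proof path (sibling hashes from leaf to root): [57, 827, 542, 44]

Answer: 57 827 542 44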